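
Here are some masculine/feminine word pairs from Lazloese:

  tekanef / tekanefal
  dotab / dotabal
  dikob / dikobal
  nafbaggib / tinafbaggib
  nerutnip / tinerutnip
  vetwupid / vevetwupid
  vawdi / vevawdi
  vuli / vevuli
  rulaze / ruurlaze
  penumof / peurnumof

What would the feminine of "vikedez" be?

vevikedez

dotab and nafbaggib both end in -b yet inflect differently (dotabal, tinafbaggib), so the final letter is not what conditions the rule; the first letter is.
"vikedez" begins with v-. The stems beginning with v- (vetwupid → vevetwupid, vawdi → vevawdi, vuli → vevuli) add the prefix ve-.
The other patterns: stems beginning with d- or t- add -al; stems beginning with n- add the prefix ti-; stems beginning with p- or r- insert -ur- after the first vowel.
So vikedez → vevikedez.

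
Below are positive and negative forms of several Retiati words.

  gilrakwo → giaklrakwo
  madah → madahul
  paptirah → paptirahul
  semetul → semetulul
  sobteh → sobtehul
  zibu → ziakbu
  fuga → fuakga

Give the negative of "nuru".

"nuru" ends in a vowel. The stems ending in a vowel (gilrakwo → giaklrakwo, fuga → fuakga, zibu → ziakbu) insert -ak- after the first vowel.
So nuru → nuakru.

nuakru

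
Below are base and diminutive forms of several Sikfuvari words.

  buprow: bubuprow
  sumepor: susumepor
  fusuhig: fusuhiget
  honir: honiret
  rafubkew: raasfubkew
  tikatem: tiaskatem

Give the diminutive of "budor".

buprow and rafubkew both end in -w yet inflect differently (bubuprow, raasfubkew), so the final letter is not what conditions the rule; the last vowel is.
"budor" has last vowel 'o'. The stems whose last vowel is 'o' (buprow → bubuprow, sumepor → susumepor) repeat the first consonant+vowel as a prefix.
So budor → bubudor.

bubudor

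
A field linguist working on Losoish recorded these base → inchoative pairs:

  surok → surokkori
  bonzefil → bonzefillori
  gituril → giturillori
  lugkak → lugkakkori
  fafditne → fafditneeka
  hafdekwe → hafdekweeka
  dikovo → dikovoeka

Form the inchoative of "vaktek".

surok and dikovo both have last vowel 'o' yet inflect differently (surokkori, dikovoeka), so the last vowel is not what conditions the rule; whether the stem ends in a vowel or a consonant is.
"vaktek" ends in a consonant. The stems ending in a consonant (surok → surokkori, bonzefil → bonzefillori, gituril → giturillori) double the final consonant and add -ori.
So vaktek → vaktekkori.

vaktekkori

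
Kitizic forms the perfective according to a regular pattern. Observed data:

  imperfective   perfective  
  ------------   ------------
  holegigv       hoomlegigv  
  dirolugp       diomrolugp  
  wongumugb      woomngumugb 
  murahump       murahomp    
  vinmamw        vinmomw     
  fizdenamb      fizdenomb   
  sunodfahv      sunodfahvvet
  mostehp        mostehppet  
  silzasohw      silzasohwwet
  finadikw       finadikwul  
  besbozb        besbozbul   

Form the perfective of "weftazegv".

"weftazegv" has second-to-last letter 'g'. The stems whose second-to-last letter is 'g' (holegigv → hoomlegigv, dirolugp → diomrolugp, wongumugb → woomngumugb) insert -om- after the first vowel.
The other patterns: stems whose second-to-last letter is 'm' change the last vowel to 'o'; stems whose second-to-last letter is 'h' double the final consonant and add -et; stems whose second-to-last letter is 'k' or 'z' add -ul.
So weftazegv → weomftazegv.

weomftazegv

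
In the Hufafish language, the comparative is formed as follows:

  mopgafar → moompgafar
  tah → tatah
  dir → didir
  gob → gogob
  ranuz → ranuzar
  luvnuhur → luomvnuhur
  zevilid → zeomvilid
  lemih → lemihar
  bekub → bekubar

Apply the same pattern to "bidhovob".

tah and lemih both end in -h yet inflect differently (tatah, lemihar), so the final letter is not what conditions the rule; the number of vowels is.
"bidhovob" has 3 vowels. The stems with 3 vowels (luvnuhur → luomvnuhur, mopgafar → moompgafar, zevilid → zeomvilid) insert -om- after the first vowel.
The other patterns: stems with 1 vowel repeat the first consonant+vowel as a prefix; stems with 2 vowels add -ar.
So bidhovob → biomdhovob.

biomdhovob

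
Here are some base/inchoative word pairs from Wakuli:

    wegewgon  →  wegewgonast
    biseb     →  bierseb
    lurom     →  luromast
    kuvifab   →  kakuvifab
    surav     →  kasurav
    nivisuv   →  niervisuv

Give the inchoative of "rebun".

nivisuv and surav both end in -v yet inflect differently (niervisuv, kasurav), so the final letter is not what conditions the rule; the last vowel is.
"rebun" has last vowel 'u'. The one such stem in the data (nivisuv → niervisuv) inserts -er- after the first vowel (as does biseb), so the same rule applies.
So rebun → reerbun.

reerbun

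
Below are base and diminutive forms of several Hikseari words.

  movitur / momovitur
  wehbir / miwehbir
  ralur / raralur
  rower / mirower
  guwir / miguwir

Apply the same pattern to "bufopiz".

mibufopiz

movitur and wehbir both end in -r yet inflect differently (momovitur, miwehbir), so the final letter is not what conditions the rule; the last vowel is.
"bufopiz" has last vowel 'i'. The stems whose last vowel is 'i' (wehbir → miwehbir, guwir → miguwir) add the prefix mi-.
So bufopiz → mibufopiz.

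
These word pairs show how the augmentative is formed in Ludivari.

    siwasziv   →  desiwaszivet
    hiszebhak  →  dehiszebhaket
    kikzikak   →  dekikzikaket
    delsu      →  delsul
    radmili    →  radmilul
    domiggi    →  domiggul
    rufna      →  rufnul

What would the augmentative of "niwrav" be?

deniwravet

siwasziv and radmili both have last vowel 'i' yet inflect differently (desiwaszivet, radmilul), so the last vowel is not what conditions the rule; whether the stem ends in a vowel or a consonant is.
"niwrav" ends in a consonant. The stems ending in a consonant (siwasziv → desiwaszivet, hiszebhak → dehiszebhaket, kikzikak → dekikzikaket) add de- … -et around the stem.
So niwrav → deniwravet.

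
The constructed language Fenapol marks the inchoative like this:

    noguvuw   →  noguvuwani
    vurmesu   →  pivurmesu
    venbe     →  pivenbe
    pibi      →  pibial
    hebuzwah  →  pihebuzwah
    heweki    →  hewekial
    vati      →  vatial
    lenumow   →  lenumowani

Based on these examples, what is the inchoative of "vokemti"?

vokemtial

noguvuw and vurmesu both have last vowel 'u' yet inflect differently (noguvuwani, pivurmesu), so the last vowel is not what conditions the rule; the final letter is.
"vokemti" ends in -i. The stems ending in -i (pibi → pibial, heweki → hewekial, vati → vatial) add -al.
So vokemti → vokemtial.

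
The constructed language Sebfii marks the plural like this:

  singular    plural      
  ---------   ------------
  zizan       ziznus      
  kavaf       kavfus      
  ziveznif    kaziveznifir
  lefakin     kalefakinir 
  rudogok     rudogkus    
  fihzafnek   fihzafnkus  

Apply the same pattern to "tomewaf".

tomewfus

lefakin and zizan both end in -n yet inflect differently (kalefakinir, ziznus), so the final letter is not what conditions the rule; the last vowel is.
"tomewaf" has last vowel 'a'. The stems whose last vowel is 'a' (zizan → ziznus, kavaf → kavfus) delete the last vowel and add -us.
So tomewaf → tomewfus.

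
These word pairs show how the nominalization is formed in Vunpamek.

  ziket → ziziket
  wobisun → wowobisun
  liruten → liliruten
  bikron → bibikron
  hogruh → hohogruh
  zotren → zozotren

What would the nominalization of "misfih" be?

mimisfih

Every pair shown (ziket → ziziket, wobisun → wowobisun, liruten → liliruten, …) follows the same rule: repeat the first consonant+vowel as a prefix.
So misfih → mimisfih.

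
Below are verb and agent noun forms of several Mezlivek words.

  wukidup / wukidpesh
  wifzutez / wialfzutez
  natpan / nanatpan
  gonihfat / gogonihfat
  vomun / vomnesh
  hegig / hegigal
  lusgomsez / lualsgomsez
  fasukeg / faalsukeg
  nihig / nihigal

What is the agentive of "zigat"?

nihig and fasukeg both end in -g yet inflect differently (nihigal, faalsukeg), so the final letter is not what conditions the rule; the last vowel is.
"zigat" has last vowel 'a'. The stems whose last vowel is 'a' (natpan → nanatpan, gonihfat → gogonihfat) repeat the first consonant+vowel as a prefix.
So zigat → zizigat.

zizigat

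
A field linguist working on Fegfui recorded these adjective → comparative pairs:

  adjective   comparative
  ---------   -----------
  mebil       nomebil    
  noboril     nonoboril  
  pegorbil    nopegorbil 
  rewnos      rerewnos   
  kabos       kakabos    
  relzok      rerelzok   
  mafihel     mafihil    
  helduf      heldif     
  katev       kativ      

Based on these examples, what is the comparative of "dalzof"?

dadalzof

mebil and mafihel both end in -l yet inflect differently (nomebil, mafihil), so the final letter is not what conditions the rule; the last vowel is.
"dalzof" has last vowel 'o'. The stems whose last vowel is 'o' (rewnos → rerewnos, kabos → kakabos, relzok → rerelzok) repeat the first consonant+vowel as a prefix.
So dalzof → dadalzof.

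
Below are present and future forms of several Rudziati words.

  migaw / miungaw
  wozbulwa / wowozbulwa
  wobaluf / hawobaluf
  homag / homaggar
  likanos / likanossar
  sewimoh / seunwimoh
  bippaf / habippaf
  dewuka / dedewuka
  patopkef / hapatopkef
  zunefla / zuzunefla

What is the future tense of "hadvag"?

hadvaggar

wozbulwa and migaw both have last vowel 'a' yet inflect differently (wowozbulwa, miungaw), so the last vowel is not what conditions the rule; the final letter is.
"hadvag" ends in -g. The one such stem in the data (homag → homaggar) doubles the final consonant and adds -ar (as does likanos), so the same rule applies.
So hadvag → hadvaggar.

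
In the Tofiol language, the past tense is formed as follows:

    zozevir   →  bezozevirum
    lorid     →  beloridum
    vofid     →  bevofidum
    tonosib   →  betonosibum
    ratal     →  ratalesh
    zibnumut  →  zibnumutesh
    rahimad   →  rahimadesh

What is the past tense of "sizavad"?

lorid and rahimad both end in -d yet inflect differently (beloridum, rahimadesh), so the final letter is not what conditions the rule; the last vowel is.
"sizavad" has last vowel 'a'. The stems whose last vowel is 'a' (ratal → ratalesh, rahimad → rahimadesh) add -esh.
The other pattern: stems whose last vowel is 'i' add be- … -um around the stem.
So sizavad → sizavadesh.

sizavadesh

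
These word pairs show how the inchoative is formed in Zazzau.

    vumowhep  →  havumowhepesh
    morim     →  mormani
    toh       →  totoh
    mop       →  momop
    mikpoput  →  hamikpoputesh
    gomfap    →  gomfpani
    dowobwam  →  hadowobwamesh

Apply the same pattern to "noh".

nonoh

mop and gomfap both end in -p yet inflect differently (momop, gomfpani), so the final letter is not what conditions the rule; the number of vowels is.
"noh" has 1 vowel. The stems with 1 vowel (toh → totoh, mop → momop) repeat the first consonant+vowel as a prefix.
So noh → nonoh.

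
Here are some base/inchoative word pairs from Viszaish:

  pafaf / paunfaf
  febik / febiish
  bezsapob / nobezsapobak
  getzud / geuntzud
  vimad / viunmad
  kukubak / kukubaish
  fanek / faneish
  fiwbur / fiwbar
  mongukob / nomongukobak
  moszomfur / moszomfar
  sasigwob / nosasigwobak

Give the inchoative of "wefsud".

"wefsud" ends in -d. The stems ending in -d (vimad → viunmad, getzud → geuntzud) insert -un- after the first vowel.
The other patterns: stems ending in -r change the last vowel to 'a'; stems ending in -b add no- … -ak around the stem; stems ending in -k drop the final letter and add -ish.
So wefsud → weunfsud.

weunfsud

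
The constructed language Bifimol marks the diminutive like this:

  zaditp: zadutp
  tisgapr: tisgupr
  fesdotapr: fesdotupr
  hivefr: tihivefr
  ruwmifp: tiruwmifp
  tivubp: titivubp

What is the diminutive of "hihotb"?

hihutb

tisgapr and hivefr both end in -r yet inflect differently (tisgupr, tihivefr), so the final letter is not what conditions the rule; the second-to-last letter is.
"hihotb" has second-to-last letter 't'. The one such stem in the data (zaditp → zadutp) changes the last vowel to 'u' (as do tisgapr, fesdotapr), so the same rule applies.
The other pattern: stems whose second-to-last letter is 'b' or 'f' add the prefix ti-.
So hihotb → hihutb.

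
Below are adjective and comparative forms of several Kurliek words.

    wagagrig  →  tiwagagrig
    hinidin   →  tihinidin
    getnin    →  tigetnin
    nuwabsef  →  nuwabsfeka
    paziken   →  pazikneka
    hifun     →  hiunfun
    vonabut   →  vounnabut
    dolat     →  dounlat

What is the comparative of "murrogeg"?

hinidin and paziken both end in -n yet inflect differently (tihinidin, pazikneka), so the final letter is not what conditions the rule; the last vowel is.
"murrogeg" has last vowel 'e'. The stems whose last vowel is 'e' (nuwabsef → nuwabsfeka, paziken → pazikneka) delete the last vowel and add -eka.
So murrogeg → murroggeka.

murroggeka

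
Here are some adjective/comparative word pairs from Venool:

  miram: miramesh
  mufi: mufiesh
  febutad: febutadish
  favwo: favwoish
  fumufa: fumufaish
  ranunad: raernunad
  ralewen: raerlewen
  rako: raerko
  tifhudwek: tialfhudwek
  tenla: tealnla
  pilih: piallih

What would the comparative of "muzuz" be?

febutad and ranunad both end in -d yet inflect differently (febutadish, raernunad), so the final letter is not what conditions the rule; the first letter is.
"muzuz" begins with m-. The stems beginning with m- (miram → miramesh, mufi → mufiesh) add -esh.
The other patterns: stems beginning with f- add -ish; stems beginning with r- insert -er- after the first vowel; stems beginning with p- or t- insert -al- after the first vowel.
So muzuz → muzuzesh.

muzuzesh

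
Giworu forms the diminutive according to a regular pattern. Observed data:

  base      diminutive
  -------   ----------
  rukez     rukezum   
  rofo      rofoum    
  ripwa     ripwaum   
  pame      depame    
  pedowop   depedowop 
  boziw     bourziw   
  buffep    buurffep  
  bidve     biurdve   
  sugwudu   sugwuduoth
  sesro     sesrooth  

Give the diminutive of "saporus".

"saporus" begins with s-. The stems beginning with s- (sugwudu → sugwuduoth, sesro → sesrooth) add -oth.
The other patterns: stems beginning with r- add -um; stems beginning with p- add the prefix de-; stems beginning with b- insert -ur- after the first vowel.
So saporus → saporusoth.

saporusoth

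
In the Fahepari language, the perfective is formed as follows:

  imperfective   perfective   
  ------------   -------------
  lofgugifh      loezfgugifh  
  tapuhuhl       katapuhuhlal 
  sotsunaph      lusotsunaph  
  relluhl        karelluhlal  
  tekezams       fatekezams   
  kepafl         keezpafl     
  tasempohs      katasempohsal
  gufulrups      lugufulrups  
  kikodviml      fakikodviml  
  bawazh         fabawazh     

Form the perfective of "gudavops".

lofgugifh and sotsunaph both end in -h yet inflect differently (loezfgugifh, lusotsunaph), so the final letter is not what conditions the rule; the second-to-last letter is.
"gudavops" has second-to-last letter 'p'. The stems whose second-to-last letter is 'p' (sotsunaph → lusotsunaph, gufulrups → lugufulrups) add the prefix lu-.
The other patterns: stems whose second-to-last letter is 'f' insert -ez- after the first vowel; stems whose second-to-last letter is 'h' add ka- … -al around the stem; stems whose second-to-last letter is 'm' or 'z' add the prefix fa-.
So gudavops → lugudavops.

lugudavops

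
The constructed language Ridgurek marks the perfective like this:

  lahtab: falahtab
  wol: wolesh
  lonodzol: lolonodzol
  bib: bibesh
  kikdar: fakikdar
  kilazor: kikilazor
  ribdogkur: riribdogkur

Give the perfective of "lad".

ladesh

bib and lahtab both end in -b yet inflect differently (bibesh, falahtab), so the final letter is not what conditions the rule; the number of vowels is.
"lad" has 1 vowel. The stems with 1 vowel (wol → wolesh, bib → bibesh) add -esh.
The other patterns: stems with 2 vowels add the prefix fa-; stems with 3 vowels repeat the first consonant+vowel as a prefix.
So lad → ladesh.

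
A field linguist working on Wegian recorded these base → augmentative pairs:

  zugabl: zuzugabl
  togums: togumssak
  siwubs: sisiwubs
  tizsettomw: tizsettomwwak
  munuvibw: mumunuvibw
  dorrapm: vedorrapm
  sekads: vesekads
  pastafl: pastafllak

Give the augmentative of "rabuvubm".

rarabuvubm

"rabuvubm" has second-to-last letter 'b'. The stems whose second-to-last letter is 'b' (zugabl → zuzugabl, siwubs → sisiwubs, munuvibw → mumunuvibw) repeat the first consonant+vowel as a prefix.
The other patterns: stems whose second-to-last letter is 'f' or 'm' double the final consonant and add -ak; stems whose second-to-last letter is 'd' or 'p' add the prefix ve-.
So rabuvubm → rarabuvubm.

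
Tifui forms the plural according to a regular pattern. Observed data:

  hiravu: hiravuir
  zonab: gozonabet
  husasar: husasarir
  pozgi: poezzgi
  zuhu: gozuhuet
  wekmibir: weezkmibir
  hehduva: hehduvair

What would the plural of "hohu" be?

hohuir

hiravu and zuhu both end in -u yet inflect differently (hiravuir, gozuhuet), so the final letter is not what conditions the rule; the first letter is.
"hohu" begins with h-. The stems beginning with h- (husasar → husasarir, hiravu → hiravuir, hehduva → hehduvair) add -ir.
So hohu → hohuir.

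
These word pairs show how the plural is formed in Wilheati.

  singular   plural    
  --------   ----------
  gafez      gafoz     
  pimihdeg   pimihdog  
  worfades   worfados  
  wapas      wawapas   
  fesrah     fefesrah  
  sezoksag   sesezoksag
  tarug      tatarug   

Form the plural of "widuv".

wiwiduv

worfades and wapas both end in -s yet inflect differently (worfados, wawapas), so the final letter is not what conditions the rule; the last vowel is.
"widuv" has last vowel 'u'. The one such stem in the data (tarug → tatarug) repeats the first consonant+vowel as a prefix (as do wapas, fesrah), so the same rule applies.
The other pattern: stems whose last vowel is 'e' change the last vowel to 'o'.
So widuv → wiwiduv.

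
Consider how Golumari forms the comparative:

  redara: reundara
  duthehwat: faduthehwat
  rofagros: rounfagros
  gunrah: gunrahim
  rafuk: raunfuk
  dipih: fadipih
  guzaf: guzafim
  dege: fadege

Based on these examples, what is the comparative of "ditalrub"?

gunrah and dipih both end in -h yet inflect differently (gunrahim, fadipih), so the final letter is not what conditions the rule; the first letter is.
"ditalrub" begins with d-. The stems beginning with d- (dipih → fadipih, dege → fadege, duthehwat → faduthehwat) add the prefix fa-.
So ditalrub → faditalrub.

faditalrub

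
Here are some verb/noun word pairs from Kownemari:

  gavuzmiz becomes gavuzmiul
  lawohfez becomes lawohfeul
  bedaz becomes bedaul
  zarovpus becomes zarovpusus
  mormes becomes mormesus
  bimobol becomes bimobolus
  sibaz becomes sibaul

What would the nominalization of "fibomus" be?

fibomusus

lawohfez and mormes both have last vowel 'e' yet inflect differently (lawohfeul, mormesus), so the last vowel is not what conditions the rule; the final letter is.
"fibomus" ends in -s. The stems ending in -s (mormes → mormesus, zarovpus → zarovpusus) add -us.
The other pattern: stems ending in -z drop the final letter and add -ul.
So fibomus → fibomusus.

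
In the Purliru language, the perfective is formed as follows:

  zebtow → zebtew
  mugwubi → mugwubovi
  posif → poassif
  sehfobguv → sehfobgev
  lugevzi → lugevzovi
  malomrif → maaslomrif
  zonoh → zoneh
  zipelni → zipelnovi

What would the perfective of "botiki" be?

"botiki" ends in -i. The stems ending in -i (lugevzi → lugevzovi, mugwubi → mugwubovi, zipelni → zipelnovi) drop the final letter and add -ovi.
The other patterns: stems ending in -f insert -as- after the first vowel; stems ending in -h, -v or -w change the last vowel to 'e'.
So botiki → botikovi.

botikovi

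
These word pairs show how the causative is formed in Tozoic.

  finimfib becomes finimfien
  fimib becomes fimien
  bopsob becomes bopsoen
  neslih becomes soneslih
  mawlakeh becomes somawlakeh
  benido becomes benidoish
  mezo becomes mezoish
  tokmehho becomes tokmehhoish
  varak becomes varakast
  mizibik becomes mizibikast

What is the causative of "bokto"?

boktoish

finimfib and neslih both have last vowel 'i' yet inflect differently (finimfien, soneslih), so the last vowel is not what conditions the rule; the final letter is.
"bokto" ends in -o. The stems ending in -o (benido → benidoish, mezo → mezoish, tokmehho → tokmehhoish) add -ish.
The other patterns: stems ending in -b drop the final letter and add -en; stems ending in -h add the prefix so-; stems ending in -k add -ast.
So bokto → boktoish.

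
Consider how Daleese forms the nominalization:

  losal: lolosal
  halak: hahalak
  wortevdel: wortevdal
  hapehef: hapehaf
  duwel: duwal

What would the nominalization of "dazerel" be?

dazeral

"dazerel" has last vowel 'e'. The stems whose last vowel is 'e' (wortevdel → wortevdal, hapehef → hapehaf, duwel → duwal) change the last vowel to 'a'.
So dazerel → dazeral.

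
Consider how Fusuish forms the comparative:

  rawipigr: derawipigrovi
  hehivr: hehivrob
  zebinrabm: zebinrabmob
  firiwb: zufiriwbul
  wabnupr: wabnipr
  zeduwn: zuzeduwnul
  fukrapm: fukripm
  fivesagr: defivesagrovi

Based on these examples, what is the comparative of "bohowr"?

zubohowrul

"bohowr" has second-to-last letter 'w'. The stems whose second-to-last letter is 'w' (zeduwn → zuzeduwnul, firiwb → zufiriwbul) add zu- … -ul around the stem.
So bohowr → zubohowrul.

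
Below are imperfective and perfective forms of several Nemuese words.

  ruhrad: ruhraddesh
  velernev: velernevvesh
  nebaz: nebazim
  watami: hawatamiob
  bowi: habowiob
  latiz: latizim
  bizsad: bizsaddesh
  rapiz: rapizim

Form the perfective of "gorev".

gorevvesh

latiz and bowi both have last vowel 'i' yet inflect differently (latizim, habowiob), so the last vowel is not what conditions the rule; the final letter is.
"gorev" ends in -v. The one such stem in the data (velernev → velernevvesh) doubles the final consonant and adds -esh (as do bizsad, ruhrad), so the same rule applies.
The other patterns: stems ending in -z add -im; stems ending in -i add ha- … -ob around the stem.
So gorev → gorevvesh.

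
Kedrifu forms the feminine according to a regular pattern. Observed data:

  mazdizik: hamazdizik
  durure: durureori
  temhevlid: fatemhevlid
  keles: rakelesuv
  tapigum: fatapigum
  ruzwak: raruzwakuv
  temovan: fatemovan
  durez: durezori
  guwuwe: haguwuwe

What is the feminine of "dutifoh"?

guwuwe and durure both end in -e yet inflect differently (haguwuwe, durureori), so the final letter is not what conditions the rule; the first letter is.
"dutifoh" begins with d-. The stems beginning with d- (durez → durezori, durure → durureori) add -ori.
The other patterns: stems beginning with g- or m- add the prefix ha-; stems beginning with t- add the prefix fa-; stems beginning with k- or r- add ra- … -uv around the stem.
So dutifoh → dutifohori.

dutifohori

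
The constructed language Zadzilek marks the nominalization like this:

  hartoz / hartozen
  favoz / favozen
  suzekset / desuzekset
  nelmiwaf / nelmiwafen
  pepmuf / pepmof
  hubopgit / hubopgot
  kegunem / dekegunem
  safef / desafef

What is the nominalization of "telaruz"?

telaroz

safef and nelmiwaf both end in -f yet inflect differently (desafef, nelmiwafen), so the final letter is not what conditions the rule; the last vowel is.
"telaruz" has last vowel 'u'. The one such stem in the data (pepmuf → pepmof) changes the last vowel to 'o' (as does hubopgit), so the same rule applies.
The other patterns: stems whose last vowel is 'e' add the prefix de-; stems whose last vowel is 'a' or 'o' add -en.
So telaruz → telaroz.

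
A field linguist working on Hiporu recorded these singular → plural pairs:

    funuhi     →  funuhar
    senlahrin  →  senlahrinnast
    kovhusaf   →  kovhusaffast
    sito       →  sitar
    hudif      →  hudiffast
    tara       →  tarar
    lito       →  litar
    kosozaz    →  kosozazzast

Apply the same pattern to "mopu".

funuhi and hudif both have last vowel 'i' yet inflect differently (funuhar, hudiffast), so the last vowel is not what conditions the rule; whether the stem ends in a vowel or a consonant is.
"mopu" ends in a vowel. The stems ending in a vowel (tara → tarar, funuhi → funuhar, lito → litar) drop the final letter and add -ar.
So mopu → mopar.

mopar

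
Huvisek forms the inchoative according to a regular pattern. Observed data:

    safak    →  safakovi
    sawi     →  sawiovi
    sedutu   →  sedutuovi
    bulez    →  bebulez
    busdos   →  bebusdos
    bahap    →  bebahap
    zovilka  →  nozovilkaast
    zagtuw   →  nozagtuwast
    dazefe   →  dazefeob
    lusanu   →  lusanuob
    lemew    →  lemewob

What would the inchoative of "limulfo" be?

limulfoob

sedutu and lusanu both end in -u yet inflect differently (sedutuovi, lusanuob), so the final letter is not what conditions the rule; the first letter is.
"limulfo" begins with l-. The stems beginning with l- (lusanu → lusanuob, lemew → lemewob) add -ob.
The other patterns: stems beginning with s- add -ovi; stems beginning with b- add the prefix be-; stems beginning with z- add no- … -ast around the stem.
So limulfo → limulfoob.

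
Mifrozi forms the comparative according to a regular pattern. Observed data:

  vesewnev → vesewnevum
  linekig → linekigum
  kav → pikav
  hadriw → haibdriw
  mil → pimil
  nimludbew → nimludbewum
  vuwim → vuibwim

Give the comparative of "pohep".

poibhep

hadriw and nimludbew both end in -w yet inflect differently (haibdriw, nimludbewum), so the final letter is not what conditions the rule; the number of vowels is.
"pohep" has 2 vowels. The stems with 2 vowels (vuwim → vuibwim, hadriw → haibdriw) insert -ib- after the first vowel.
So pohep → poibhep.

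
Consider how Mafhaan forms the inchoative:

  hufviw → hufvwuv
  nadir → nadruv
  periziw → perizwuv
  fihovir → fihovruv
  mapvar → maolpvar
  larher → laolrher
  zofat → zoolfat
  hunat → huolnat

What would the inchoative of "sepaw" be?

seolpaw

nadir and mapvar both end in -r yet inflect differently (nadruv, maolpvar), so the final letter is not what conditions the rule; the last vowel is.
"sepaw" has last vowel 'a'. The stems whose last vowel is 'a' (mapvar → maolpvar, zofat → zoolfat, hunat → huolnat) insert -ol- after the first vowel.
The other pattern: stems whose last vowel is 'i' delete the last vowel and add -uv.
So sepaw → seolpaw.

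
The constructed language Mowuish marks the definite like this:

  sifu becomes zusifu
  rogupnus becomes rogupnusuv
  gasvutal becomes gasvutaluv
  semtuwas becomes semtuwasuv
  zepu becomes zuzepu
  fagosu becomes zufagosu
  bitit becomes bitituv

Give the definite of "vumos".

zepu and rogupnus both have last vowel 'u' yet inflect differently (zuzepu, rogupnusuv), so the last vowel is not what conditions the rule; the final letter is.
"vumos" ends in -s. The stems ending in -s (rogupnus → rogupnusuv, semtuwas → semtuwasuv) add -uv.
The other pattern: stems ending in -u add the prefix zu-.
So vumos → vumosuv.

vumosuv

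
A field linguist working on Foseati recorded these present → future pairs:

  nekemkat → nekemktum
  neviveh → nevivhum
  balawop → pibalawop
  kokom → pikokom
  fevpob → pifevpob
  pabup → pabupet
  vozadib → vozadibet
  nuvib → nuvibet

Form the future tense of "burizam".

burizmum

"burizam" has last vowel 'a'. The one such stem in the data (nekemkat → nekemktum) deletes the last vowel and adds -um (as does neviveh), so the same rule applies.
The other patterns: stems whose last vowel is 'o' add the prefix pi-; stems whose last vowel is 'i' or 'u' add -et.
So burizam → burizmum.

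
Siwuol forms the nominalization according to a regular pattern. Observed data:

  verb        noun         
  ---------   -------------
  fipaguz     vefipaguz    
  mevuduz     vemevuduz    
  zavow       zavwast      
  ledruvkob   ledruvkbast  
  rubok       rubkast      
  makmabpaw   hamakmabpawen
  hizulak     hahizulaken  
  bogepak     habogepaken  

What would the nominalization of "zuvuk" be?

zavow and makmabpaw both end in -w yet inflect differently (zavwast, hamakmabpawen), so the final letter is not what conditions the rule; the last vowel is.
"zuvuk" has last vowel 'u'. The stems whose last vowel is 'u' (fipaguz → vefipaguz, mevuduz → vemevuduz) add the prefix ve-.
The other patterns: stems whose last vowel is 'o' delete the last vowel and add -ast; stems whose last vowel is 'a' add ha- … -en around the stem.
So zuvuk → vezuvuk.

vezuvuk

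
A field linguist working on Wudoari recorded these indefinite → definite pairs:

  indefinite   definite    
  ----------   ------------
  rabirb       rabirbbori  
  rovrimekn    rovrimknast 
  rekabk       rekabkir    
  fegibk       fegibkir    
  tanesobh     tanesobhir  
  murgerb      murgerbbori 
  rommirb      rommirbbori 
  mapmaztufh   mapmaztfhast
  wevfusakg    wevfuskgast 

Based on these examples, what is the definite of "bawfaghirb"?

"bawfaghirb" has second-to-last letter 'r'. The stems whose second-to-last letter is 'r' (murgerb → murgerbbori, rommirb → rommirbbori, rabirb → rabirbbori) double the final consonant and add -ori.
The other patterns: stems whose second-to-last letter is 'b' add -ir; stems whose second-to-last letter is 'f' or 'k' delete the last vowel and add -ast.
So bawfaghirb → bawfaghirbbori.

bawfaghirbbori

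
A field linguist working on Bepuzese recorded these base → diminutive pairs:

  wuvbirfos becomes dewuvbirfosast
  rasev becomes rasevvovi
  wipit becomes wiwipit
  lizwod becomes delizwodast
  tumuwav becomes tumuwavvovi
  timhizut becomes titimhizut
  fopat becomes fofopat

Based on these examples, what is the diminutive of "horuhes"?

dehoruhesast

fopat and tumuwav both have last vowel 'a' yet inflect differently (fofopat, tumuwavvovi), so the last vowel is not what conditions the rule; the final letter is.
"horuhes" ends in -s. The one such stem in the data (wuvbirfos → dewuvbirfosast) adds de- … -ast around the stem, so the same rule applies.
So horuhes → dehoruhesast.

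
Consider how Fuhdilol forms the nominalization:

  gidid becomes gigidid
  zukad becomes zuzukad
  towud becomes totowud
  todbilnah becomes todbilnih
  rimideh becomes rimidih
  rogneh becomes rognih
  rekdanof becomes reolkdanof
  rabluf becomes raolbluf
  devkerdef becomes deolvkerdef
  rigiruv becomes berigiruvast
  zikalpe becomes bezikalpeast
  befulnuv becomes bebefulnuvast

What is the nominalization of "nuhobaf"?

nuolhobaf

zukad and todbilnah both have last vowel 'a' yet inflect differently (zuzukad, todbilnih), so the last vowel is not what conditions the rule; the final letter is.
"nuhobaf" ends in -f. The stems ending in -f (rekdanof → reolkdanof, rabluf → raolbluf, devkerdef → deolvkerdef) insert -ol- after the first vowel.
So nuhobaf → nuolhobaf.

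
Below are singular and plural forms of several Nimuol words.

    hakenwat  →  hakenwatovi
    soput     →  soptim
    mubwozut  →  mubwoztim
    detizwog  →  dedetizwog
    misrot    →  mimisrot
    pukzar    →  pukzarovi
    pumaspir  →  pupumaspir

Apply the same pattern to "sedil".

hakenwat and misrot both end in -t yet inflect differently (hakenwatovi, mimisrot), so the final letter is not what conditions the rule; the last vowel is.
"sedil" has last vowel 'i'. The one such stem in the data (pumaspir → pupumaspir) repeats the first consonant+vowel as a prefix (as do misrot, detizwog), so the same rule applies.
So sedil → sesedil.

sesedil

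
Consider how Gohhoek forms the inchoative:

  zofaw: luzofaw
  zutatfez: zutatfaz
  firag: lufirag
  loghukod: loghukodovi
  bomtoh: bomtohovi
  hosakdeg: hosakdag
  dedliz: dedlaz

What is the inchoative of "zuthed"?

firag and hosakdeg both end in -g yet inflect differently (lufirag, hosakdag), so the final letter is not what conditions the rule; the last vowel is.
"zuthed" has last vowel 'e'. The stems whose last vowel is 'e' (hosakdeg → hosakdag, zutatfez → zutatfaz) change the last vowel to 'a'.
The other patterns: stems whose last vowel is 'o' add -ovi; stems whose last vowel is 'a' add the prefix lu-.
So zuthed → zuthad.

zuthad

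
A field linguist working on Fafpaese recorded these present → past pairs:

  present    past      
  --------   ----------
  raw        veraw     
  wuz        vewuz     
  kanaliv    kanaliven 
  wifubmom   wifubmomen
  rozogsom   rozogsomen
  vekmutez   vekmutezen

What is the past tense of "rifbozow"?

rifbozowen

wuz and vekmutez both end in -z yet inflect differently (vewuz, vekmutezen), so the final letter is not what conditions the rule; the number of vowels is.
"rifbozow" has 3 vowels. The stems with 3 vowels (kanaliv → kanaliven, wifubmom → wifubmomen, rozogsom → rozogsomen) add -en.
So rifbozow → rifbozowen.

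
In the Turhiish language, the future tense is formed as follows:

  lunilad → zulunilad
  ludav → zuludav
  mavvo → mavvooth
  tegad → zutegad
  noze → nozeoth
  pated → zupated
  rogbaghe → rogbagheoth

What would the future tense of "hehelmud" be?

rogbaghe and pated both have last vowel 'e' yet inflect differently (rogbagheoth, zupated), so the last vowel is not what conditions the rule; whether the stem ends in a vowel or a consonant is.
"hehelmud" ends in a consonant. The stems ending in a consonant (tegad → zutegad, pated → zupated, lunilad → zulunilad) add the prefix zu-.
The other pattern: stems ending in a vowel add -oth.
So hehelmud → zuhehelmud.

zuhehelmud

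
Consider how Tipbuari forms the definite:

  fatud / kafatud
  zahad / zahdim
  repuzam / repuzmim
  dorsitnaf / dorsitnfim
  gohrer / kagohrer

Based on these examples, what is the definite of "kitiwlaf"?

zahad and fatud both end in -d yet inflect differently (zahdim, kafatud), so the final letter is not what conditions the rule; the last vowel is.
"kitiwlaf" has last vowel 'a'. The stems whose last vowel is 'a' (repuzam → repuzmim, dorsitnaf → dorsitnfim, zahad → zahdim) delete the last vowel and add -im.
So kitiwlaf → kitiwlfim.

kitiwlfim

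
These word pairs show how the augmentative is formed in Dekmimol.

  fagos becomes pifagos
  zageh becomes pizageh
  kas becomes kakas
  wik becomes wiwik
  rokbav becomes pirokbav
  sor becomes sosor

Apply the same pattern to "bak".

babak

fagos and kas both end in -s yet inflect differently (pifagos, kakas), so the final letter is not what conditions the rule; the number of vowels is.
"bak" has 1 vowel. The stems with 1 vowel (sor → sosor, kas → kakas, wik → wiwik) repeat the first consonant+vowel as a prefix.
The other pattern: stems with 2 vowels add the prefix pi-.
So bak → babak.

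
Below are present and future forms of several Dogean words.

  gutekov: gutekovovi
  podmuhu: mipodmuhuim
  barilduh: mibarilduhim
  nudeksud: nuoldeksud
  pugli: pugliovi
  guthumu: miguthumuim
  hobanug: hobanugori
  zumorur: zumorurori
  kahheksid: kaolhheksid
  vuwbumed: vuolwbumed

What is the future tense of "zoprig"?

zoprigori

pugli and kahheksid both have last vowel 'i' yet inflect differently (pugliovi, kaolhheksid), so the last vowel is not what conditions the rule; the final letter is.
"zoprig" ends in -g. The one such stem in the data (hobanug → hobanugori) adds -ori, so the same rule applies.
So zoprig → zoprigori.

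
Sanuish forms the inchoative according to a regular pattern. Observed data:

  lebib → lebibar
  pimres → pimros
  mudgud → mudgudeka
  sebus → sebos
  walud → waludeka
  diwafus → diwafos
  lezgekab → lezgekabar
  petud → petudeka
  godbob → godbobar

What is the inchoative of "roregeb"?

roregebar

"roregeb" ends in -b. The stems ending in -b (lebib → lebibar, godbob → godbobar, lezgekab → lezgekabar) add -ar.
The other patterns: stems ending in -d add -eka; stems ending in -s change the last vowel to 'o'.
So roregeb → roregebar.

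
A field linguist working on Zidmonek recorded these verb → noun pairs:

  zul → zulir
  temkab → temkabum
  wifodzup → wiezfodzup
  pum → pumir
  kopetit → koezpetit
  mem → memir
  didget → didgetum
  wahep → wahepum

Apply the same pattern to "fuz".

wahep and wifodzup both end in -p yet inflect differently (wahepum, wiezfodzup), so the final letter is not what conditions the rule; the number of vowels is.
"fuz" has 1 vowel. The stems with 1 vowel (zul → zulir, mem → memir, pum → pumir) add -ir.
The other patterns: stems with 2 vowels add -um; stems with 3 vowels insert -ez- after the first vowel.
So fuz → fuzir.

fuzir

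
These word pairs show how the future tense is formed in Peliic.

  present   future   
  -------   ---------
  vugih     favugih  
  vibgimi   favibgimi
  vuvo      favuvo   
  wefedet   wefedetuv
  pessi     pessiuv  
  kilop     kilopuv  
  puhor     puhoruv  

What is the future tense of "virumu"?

favirumu

"virumu" begins with v-. The stems beginning with v- (vugih → favugih, vibgimi → favibgimi, vuvo → favuvo) add the prefix fa-.
So virumu → favirumu.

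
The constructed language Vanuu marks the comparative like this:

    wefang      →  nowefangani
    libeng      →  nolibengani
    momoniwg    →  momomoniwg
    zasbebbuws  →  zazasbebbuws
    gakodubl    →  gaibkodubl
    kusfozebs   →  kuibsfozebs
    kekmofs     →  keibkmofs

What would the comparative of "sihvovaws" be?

sisihvovaws

wefang and momoniwg both end in -g yet inflect differently (nowefangani, momomoniwg), so the final letter is not what conditions the rule; the second-to-last letter is.
"sihvovaws" has second-to-last letter 'w'. The stems whose second-to-last letter is 'w' (momoniwg → momomoniwg, zasbebbuws → zazasbebbuws) repeat the first consonant+vowel as a prefix.
So sihvovaws → sisihvovaws.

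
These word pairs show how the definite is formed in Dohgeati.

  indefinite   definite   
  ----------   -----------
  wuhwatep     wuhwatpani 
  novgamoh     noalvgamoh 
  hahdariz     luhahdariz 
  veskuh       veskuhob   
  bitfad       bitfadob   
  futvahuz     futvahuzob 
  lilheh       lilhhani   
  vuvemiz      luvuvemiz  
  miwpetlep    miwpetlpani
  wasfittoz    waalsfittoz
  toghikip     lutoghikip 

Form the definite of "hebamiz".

vuvemiz and wasfittoz both end in -z yet inflect differently (luvuvemiz, waalsfittoz), so the final letter is not what conditions the rule; the last vowel is.
"hebamiz" has last vowel 'i'. The stems whose last vowel is 'i' (toghikip → lutoghikip, vuvemiz → luvuvemiz, hahdariz → luhahdariz) add the prefix lu-.
The other patterns: stems whose last vowel is 'o' insert -al- after the first vowel; stems whose last vowel is 'e' delete the last vowel and add -ani; stems whose last vowel is 'a' or 'u' add -ob.
So hebamiz → luhebamiz.

luhebamiz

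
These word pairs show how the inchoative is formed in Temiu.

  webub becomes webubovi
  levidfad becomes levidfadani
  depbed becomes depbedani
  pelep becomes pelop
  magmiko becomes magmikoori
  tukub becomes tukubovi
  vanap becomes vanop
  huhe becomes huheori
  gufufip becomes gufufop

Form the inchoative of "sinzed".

"sinzed" ends in -d. The stems ending in -d (depbed → depbedani, levidfad → levidfadani) add -ani.
The other patterns: stems ending in -p change the last vowel to 'o'; stems ending in -b add -ovi; stems ending in -e or -o add -ori.
So sinzed → sinzedani.

sinzedani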